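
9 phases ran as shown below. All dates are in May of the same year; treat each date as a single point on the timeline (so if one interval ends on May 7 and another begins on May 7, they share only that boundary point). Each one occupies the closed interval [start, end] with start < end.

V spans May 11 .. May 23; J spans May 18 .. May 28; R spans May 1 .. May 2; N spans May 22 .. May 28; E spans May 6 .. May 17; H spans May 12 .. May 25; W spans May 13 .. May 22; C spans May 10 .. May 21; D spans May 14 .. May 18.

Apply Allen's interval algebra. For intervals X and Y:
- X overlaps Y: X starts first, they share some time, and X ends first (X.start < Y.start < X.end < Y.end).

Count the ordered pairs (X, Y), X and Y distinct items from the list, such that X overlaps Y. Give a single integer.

Checking all 72 ordered pairs for relation 'overlaps'; matching pairs in alphabetical order:
(C, H): C overlaps H ✓
(C, J): C overlaps J ✓
(C, V): C overlaps V ✓
(C, W): C overlaps W ✓
(E, C): E overlaps C ✓
(E, D): E overlaps D ✓
(E, H): E overlaps H ✓
(E, V): E overlaps V ✓
(E, W): E overlaps W ✓
(H, J): H overlaps J ✓
(H, N): H overlaps N ✓
(V, H): V overlaps H ✓
(V, J): V overlaps J ✓
(V, N): V overlaps N ✓
(W, J): W overlaps J ✓
Count: 15.

15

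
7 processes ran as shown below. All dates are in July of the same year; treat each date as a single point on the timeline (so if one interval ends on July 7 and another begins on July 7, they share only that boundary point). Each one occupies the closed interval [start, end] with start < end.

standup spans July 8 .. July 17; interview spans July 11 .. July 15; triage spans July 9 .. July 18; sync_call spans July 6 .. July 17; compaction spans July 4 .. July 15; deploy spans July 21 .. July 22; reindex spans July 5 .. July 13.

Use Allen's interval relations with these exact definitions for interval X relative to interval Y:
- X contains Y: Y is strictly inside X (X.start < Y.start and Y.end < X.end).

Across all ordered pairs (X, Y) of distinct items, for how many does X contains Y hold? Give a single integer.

4

Checking all 42 ordered pairs for relation 'contains'; matching pairs in alphabetical order:
(compaction, reindex): compaction contains reindex ✓
(standup, interview): standup contains interview ✓
(sync_call, interview): sync_call contains interview ✓
(triage, interview): triage contains interview ✓
Count: 4.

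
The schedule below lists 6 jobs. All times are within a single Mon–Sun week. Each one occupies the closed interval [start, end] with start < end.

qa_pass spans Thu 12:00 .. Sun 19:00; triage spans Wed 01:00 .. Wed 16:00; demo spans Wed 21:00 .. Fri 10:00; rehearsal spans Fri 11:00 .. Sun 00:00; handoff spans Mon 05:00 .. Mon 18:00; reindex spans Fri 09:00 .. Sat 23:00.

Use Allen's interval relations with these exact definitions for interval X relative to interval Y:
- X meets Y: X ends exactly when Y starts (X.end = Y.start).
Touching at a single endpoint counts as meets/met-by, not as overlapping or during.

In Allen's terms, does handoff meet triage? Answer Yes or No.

No

handoff = [Mon 05:00, Mon 18:00], triage = [Wed 01:00, Wed 16:00].
Actual relation of handoff to triage: before.
Asked whether 'meets' holds → No.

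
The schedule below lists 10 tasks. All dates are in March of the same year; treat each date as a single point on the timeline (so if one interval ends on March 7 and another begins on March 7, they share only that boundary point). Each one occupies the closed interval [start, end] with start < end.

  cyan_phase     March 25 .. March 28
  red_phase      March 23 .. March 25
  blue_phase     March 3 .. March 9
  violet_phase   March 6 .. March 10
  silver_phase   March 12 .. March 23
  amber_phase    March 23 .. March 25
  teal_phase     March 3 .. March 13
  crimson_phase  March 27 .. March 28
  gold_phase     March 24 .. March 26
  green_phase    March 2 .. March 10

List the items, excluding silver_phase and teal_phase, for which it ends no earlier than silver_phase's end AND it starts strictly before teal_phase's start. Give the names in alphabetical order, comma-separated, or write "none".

Conditions: its end is no earlier than silver_phase's end (X.end >= March 23) AND its start is strictly before teal_phase's start (X.start < March 3).
amber_phase: end March 25 >= March 23? ✓; start March 23 < March 3? ✗ → no.
blue_phase: end March 9 >= March 23? ✗; start March 3 < March 3? ✗ → no.
crimson_phase: end March 28 >= March 23? ✓; start March 27 < March 3? ✗ → no.
cyan_phase: end March 28 >= March 23? ✓; start March 25 < March 3? ✗ → no.
gold_phase: end March 26 >= March 23? ✓; start March 24 < March 3? ✗ → no.
green_phase: end March 10 >= March 23? ✗; start March 2 < March 3? ✓ → no.
red_phase: end March 25 >= March 23? ✓; start March 23 < March 3? ✗ → no.
violet_phase: end March 10 >= March 23? ✗; start March 6 < March 3? ✗ → no.
Result: none.

none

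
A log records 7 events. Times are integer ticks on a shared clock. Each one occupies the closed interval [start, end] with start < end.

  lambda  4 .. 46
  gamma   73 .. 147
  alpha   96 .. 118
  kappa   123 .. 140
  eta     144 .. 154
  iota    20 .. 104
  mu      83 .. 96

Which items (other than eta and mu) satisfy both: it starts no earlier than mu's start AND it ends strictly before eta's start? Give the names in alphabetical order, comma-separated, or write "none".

Conditions: its start is no earlier than mu's start (X.start >= 83) AND its end is strictly before eta's start (X.end < 144).
alpha: start 96 >= 83? ✓; end 118 < 144? ✓ → yes.
gamma: start 73 >= 83? ✗; end 147 < 144? ✗ → no.
iota: start 20 >= 83? ✗; end 104 < 144? ✓ → no.
kappa: start 123 >= 83? ✓; end 140 < 144? ✓ → yes.
lambda: start 4 >= 83? ✗; end 46 < 144? ✓ → no.
Result: alpha, kappa.

alpha, kappa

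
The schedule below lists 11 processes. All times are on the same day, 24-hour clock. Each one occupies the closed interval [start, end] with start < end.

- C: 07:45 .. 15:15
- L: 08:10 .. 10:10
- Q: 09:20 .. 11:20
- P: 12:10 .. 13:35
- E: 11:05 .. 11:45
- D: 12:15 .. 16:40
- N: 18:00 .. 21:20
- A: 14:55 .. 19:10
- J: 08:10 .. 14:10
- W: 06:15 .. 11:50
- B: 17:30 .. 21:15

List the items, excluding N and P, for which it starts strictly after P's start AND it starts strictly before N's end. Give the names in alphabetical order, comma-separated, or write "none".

A, B, D

Conditions: its start is strictly after P's start (X.start > 12:10) AND its start is strictly before N's end (X.start < 21:20).
A: start 14:55 > 12:10? ✓; start 14:55 < 21:20? ✓ → yes.
B: start 17:30 > 12:10? ✓; start 17:30 < 21:20? ✓ → yes.
C: start 07:45 > 12:10? ✗; start 07:45 < 21:20? ✓ → no.
D: start 12:15 > 12:10? ✓; start 12:15 < 21:20? ✓ → yes.
E: start 11:05 > 12:10? ✗; start 11:05 < 21:20? ✓ → no.
J: start 08:10 > 12:10? ✗; start 08:10 < 21:20? ✓ → no.
L: start 08:10 > 12:10? ✗; start 08:10 < 21:20? ✓ → no.
Q: start 09:20 > 12:10? ✗; start 09:20 < 21:20? ✓ → no.
W: start 06:15 > 12:10? ✗; start 06:15 < 21:20? ✓ → no.
Result: A, B, D.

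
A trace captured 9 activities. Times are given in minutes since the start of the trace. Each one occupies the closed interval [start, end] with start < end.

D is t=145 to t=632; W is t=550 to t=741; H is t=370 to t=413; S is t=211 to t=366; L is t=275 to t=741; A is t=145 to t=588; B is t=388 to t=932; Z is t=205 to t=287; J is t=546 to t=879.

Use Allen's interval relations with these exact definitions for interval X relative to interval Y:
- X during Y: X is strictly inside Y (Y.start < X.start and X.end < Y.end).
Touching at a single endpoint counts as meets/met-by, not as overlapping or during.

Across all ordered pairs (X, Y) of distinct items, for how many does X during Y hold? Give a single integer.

Checking all 72 ordered pairs for relation 'during'; matching pairs in alphabetical order:
(H, A): H during A ✓
(H, D): H during D ✓
(H, L): H during L ✓
(J, B): J during B ✓
(S, A): S during A ✓
(S, D): S during D ✓
(W, B): W during B ✓
(W, J): W during J ✓
(Z, A): Z during A ✓
(Z, D): Z during D ✓
Count: 10.

10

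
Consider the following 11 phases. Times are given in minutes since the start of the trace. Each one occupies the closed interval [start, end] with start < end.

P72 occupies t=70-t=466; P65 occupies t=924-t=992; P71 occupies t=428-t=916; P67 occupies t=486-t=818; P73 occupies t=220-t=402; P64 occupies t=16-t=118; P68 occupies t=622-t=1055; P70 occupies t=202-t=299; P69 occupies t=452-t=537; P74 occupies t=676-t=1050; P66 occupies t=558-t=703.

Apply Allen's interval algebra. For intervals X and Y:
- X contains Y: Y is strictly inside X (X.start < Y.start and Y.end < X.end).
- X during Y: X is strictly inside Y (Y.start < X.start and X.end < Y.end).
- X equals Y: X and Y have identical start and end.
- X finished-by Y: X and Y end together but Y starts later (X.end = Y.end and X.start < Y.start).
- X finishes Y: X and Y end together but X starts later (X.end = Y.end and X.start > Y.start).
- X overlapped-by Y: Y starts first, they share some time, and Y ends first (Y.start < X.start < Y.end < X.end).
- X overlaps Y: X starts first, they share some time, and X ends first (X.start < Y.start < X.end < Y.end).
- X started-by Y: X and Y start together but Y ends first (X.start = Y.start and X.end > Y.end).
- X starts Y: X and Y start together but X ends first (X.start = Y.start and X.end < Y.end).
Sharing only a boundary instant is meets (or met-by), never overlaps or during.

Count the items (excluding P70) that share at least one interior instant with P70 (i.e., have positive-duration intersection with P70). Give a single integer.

Target P70 = [t=202, t=299].
P64 [t=16, t=118] → before → no.
P65 [t=924, t=992] → after → no.
P66 [t=558, t=703] → after → no.
P67 [t=486, t=818] → after → no.
P68 [t=622, t=1055] → after → no.
P69 [t=452, t=537] → after → no.
P71 [t=428, t=916] → after → no.
P72 [t=70, t=466] → contains → counts.
P73 [t=220, t=402] → overlapped-by → counts.
P74 [t=676, t=1050] → after → no.
Total: 2.

2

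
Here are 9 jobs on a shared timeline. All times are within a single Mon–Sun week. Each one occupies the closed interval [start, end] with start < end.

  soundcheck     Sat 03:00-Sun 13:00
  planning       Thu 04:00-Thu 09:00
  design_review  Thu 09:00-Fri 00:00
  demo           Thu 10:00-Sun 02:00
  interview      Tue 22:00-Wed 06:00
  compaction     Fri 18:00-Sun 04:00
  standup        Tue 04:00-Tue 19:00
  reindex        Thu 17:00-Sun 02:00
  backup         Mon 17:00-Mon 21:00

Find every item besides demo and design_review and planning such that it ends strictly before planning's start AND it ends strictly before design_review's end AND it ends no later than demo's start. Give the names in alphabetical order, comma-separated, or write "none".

backup, interview, standup

Conditions: its end is strictly before planning's start (X.end < Thu 04:00) AND its end is strictly before design_review's end (X.end < Fri 00:00) AND its end is no later than demo's start (X.end <= Thu 10:00).
backup: end Mon 21:00 < Thu 04:00? ✓; end Mon 21:00 < Fri 00:00? ✓; end Mon 21:00 <= Thu 10:00? ✓ → yes.
compaction: end Sun 04:00 < Thu 04:00? ✗; end Sun 04:00 < Fri 00:00? ✗; end Sun 04:00 <= Thu 10:00? ✗ → no.
interview: end Wed 06:00 < Thu 04:00? ✓; end Wed 06:00 < Fri 00:00? ✓; end Wed 06:00 <= Thu 10:00? ✓ → yes.
reindex: end Sun 02:00 < Thu 04:00? ✗; end Sun 02:00 < Fri 00:00? ✗; end Sun 02:00 <= Thu 10:00? ✗ → no.
soundcheck: end Sun 13:00 < Thu 04:00? ✗; end Sun 13:00 < Fri 00:00? ✗; end Sun 13:00 <= Thu 10:00? ✗ → no.
standup: end Tue 19:00 < Thu 04:00? ✓; end Tue 19:00 < Fri 00:00? ✓; end Tue 19:00 <= Thu 10:00? ✓ → yes.
Result: backup, interview, standup.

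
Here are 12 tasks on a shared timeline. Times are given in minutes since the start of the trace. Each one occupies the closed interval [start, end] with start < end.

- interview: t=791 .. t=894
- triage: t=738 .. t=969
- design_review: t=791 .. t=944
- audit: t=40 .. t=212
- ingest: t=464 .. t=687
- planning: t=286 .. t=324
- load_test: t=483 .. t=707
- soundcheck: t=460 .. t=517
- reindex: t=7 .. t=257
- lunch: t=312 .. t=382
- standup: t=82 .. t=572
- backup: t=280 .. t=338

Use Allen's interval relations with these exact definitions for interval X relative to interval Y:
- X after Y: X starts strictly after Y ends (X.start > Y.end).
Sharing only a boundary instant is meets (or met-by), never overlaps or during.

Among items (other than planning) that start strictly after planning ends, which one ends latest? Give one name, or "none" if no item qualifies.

Target planning = [t=286, t=324].
audit [t=40, t=212] → before → excluded.
backup [t=280, t=338] → contains → excluded.
design_review [t=791, t=944] → after → candidate.
ingest [t=464, t=687] → after → candidate.
interview [t=791, t=894] → after → candidate.
load_test [t=483, t=707] → after → candidate.
lunch [t=312, t=382] → overlapped-by → excluded.
reindex [t=7, t=257] → before → excluded.
soundcheck [t=460, t=517] → after → candidate.
standup [t=82, t=572] → contains → excluded.
triage [t=738, t=969] → after → candidate.
Among candidates, latest end is t=969 → triage.

triage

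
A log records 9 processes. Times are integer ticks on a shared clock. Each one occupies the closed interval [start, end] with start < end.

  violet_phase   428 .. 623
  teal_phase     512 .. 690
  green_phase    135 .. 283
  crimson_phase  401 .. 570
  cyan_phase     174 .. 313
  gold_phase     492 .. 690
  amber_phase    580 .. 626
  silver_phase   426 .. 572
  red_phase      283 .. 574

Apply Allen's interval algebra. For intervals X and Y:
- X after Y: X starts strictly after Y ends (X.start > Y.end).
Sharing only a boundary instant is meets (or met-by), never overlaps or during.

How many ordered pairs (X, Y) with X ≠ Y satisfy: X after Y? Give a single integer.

15

Checking all 72 ordered pairs for relation 'after'; matching pairs in alphabetical order:
(amber_phase, crimson_phase): amber_phase after crimson_phase ✓
(amber_phase, cyan_phase): amber_phase after cyan_phase ✓
(amber_phase, green_phase): amber_phase after green_phase ✓
(amber_phase, red_phase): amber_phase after red_phase ✓
(amber_phase, silver_phase): amber_phase after silver_phase ✓
(crimson_phase, cyan_phase): crimson_phase after cyan_phase ✓
(crimson_phase, green_phase): crimson_phase after green_phase ✓
(gold_phase, cyan_phase): gold_phase after cyan_phase ✓
(gold_phase, green_phase): gold_phase after green_phase ✓
(silver_phase, cyan_phase): silver_phase after cyan_phase ✓
(silver_phase, green_phase): silver_phase after green_phase ✓
(teal_phase, cyan_phase): teal_phase after cyan_phase ✓
(teal_phase, green_phase): teal_phase after green_phase ✓
(violet_phase, cyan_phase): violet_phase after cyan_phase ✓
(violet_phase, green_phase): violet_phase after green_phase ✓
Count: 15.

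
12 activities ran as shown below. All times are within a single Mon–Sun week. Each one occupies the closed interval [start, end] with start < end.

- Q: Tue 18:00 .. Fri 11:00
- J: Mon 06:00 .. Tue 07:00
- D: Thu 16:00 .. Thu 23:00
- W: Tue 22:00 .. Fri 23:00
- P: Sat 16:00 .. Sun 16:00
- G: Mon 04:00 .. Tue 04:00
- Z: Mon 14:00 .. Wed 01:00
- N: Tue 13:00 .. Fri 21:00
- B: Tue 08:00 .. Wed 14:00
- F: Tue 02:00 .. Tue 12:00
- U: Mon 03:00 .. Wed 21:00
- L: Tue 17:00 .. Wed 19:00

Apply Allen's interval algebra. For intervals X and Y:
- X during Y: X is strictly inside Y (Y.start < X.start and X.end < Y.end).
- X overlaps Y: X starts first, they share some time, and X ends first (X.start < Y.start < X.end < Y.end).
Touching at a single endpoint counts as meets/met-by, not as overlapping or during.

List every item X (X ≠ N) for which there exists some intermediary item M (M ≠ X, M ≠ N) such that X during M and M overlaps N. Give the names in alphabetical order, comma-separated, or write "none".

B, F, G, J, L, Z

Target N = [Tue 13:00, Fri 21:00].
Intermediaries M with M overlaps N: B, U, Z.
Via B — items with X during B: none.
Via U — items with X during U: B, F, G, J, L, Z.
Via Z — items with X during Z: F.
Union: B, F, G, J, L, Z.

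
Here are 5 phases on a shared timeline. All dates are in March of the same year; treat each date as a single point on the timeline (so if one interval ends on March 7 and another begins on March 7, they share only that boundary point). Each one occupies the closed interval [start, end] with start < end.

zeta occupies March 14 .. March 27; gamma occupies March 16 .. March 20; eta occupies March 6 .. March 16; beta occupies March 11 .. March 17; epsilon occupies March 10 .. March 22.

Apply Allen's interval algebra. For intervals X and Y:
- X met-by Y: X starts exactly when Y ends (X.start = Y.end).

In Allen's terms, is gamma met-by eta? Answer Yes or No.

Yes

gamma = [March 16, March 20], eta = [March 6, March 16].
Actual relation of gamma to eta: met-by.
Asked whether 'met-by' holds → Yes.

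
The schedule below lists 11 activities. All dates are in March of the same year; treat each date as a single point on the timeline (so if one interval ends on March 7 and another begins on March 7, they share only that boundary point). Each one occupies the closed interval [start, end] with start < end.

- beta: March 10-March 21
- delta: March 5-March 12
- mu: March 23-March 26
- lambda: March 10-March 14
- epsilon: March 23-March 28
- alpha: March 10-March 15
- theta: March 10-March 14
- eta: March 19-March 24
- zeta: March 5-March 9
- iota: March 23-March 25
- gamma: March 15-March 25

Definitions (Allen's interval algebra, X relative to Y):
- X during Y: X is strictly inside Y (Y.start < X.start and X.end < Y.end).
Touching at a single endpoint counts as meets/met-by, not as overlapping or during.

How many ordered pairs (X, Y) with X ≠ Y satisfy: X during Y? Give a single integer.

Checking all 110 ordered pairs for relation 'during'; matching pairs in alphabetical order:
(eta, gamma): eta during gamma ✓
Count: 1.

1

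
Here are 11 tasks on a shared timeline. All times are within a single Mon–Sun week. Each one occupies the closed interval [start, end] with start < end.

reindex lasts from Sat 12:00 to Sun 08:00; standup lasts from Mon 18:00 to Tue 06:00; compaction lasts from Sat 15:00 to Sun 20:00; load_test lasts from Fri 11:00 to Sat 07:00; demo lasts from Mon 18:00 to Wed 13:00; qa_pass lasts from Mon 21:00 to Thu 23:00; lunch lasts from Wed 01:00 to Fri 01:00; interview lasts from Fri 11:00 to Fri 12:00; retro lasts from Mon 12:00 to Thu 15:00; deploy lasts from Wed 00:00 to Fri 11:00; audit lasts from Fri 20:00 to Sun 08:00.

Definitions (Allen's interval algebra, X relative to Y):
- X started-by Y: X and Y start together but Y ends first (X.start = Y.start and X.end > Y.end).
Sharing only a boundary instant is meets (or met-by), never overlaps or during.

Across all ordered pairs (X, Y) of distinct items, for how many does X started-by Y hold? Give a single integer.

Checking all 110 ordered pairs for relation 'started-by'; matching pairs in alphabetical order:
(demo, standup): demo started-by standup ✓
(load_test, interview): load_test started-by interview ✓
Count: 2.

2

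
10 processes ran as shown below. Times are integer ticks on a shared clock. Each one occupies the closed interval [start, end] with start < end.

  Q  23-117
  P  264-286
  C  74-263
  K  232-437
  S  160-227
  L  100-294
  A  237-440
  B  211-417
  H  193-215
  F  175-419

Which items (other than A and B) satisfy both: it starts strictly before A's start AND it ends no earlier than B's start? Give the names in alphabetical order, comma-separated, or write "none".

Conditions: its start is strictly before A's start (X.start < 237) AND its end is no earlier than B's start (X.end >= 211).
C: start 74 < 237? ✓; end 263 >= 211? ✓ → yes.
F: start 175 < 237? ✓; end 419 >= 211? ✓ → yes.
H: start 193 < 237? ✓; end 215 >= 211? ✓ → yes.
K: start 232 < 237? ✓; end 437 >= 211? ✓ → yes.
L: start 100 < 237? ✓; end 294 >= 211? ✓ → yes.
P: start 264 < 237? ✗; end 286 >= 211? ✓ → no.
Q: start 23 < 237? ✓; end 117 >= 211? ✗ → no.
S: start 160 < 237? ✓; end 227 >= 211? ✓ → yes.
Result: C, F, H, K, L, S.

C, F, H, K, L, S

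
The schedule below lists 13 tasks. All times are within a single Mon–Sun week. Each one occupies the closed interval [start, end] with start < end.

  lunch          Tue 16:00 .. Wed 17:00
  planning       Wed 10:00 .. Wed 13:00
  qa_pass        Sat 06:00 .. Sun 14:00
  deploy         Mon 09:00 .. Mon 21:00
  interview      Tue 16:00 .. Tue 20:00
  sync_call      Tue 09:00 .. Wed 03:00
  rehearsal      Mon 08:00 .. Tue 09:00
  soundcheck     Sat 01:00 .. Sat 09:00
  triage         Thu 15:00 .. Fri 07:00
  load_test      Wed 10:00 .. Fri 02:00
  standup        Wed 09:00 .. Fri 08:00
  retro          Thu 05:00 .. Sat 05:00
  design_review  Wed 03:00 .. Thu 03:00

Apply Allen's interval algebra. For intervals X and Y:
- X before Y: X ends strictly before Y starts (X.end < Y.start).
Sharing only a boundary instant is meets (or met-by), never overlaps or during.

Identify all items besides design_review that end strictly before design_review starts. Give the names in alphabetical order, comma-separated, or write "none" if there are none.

Target design_review = [Wed 03:00, Thu 03:00].
deploy [Mon 09:00, Mon 21:00] → before → yes.
interview [Tue 16:00, Tue 20:00] → before → yes.
load_test [Wed 10:00, Fri 02:00] → overlapped-by → no.
lunch [Tue 16:00, Wed 17:00] → overlaps → no.
planning [Wed 10:00, Wed 13:00] → during → no.
qa_pass [Sat 06:00, Sun 14:00] → after → no.
rehearsal [Mon 08:00, Tue 09:00] → before → yes.
retro [Thu 05:00, Sat 05:00] → after → no.
soundcheck [Sat 01:00, Sat 09:00] → after → no.
standup [Wed 09:00, Fri 08:00] → overlapped-by → no.
sync_call [Tue 09:00, Wed 03:00] → meets → no.
triage [Thu 15:00, Fri 07:00] → after → no.
Result: deploy, interview, rehearsal.

deploy, interview, rehearsal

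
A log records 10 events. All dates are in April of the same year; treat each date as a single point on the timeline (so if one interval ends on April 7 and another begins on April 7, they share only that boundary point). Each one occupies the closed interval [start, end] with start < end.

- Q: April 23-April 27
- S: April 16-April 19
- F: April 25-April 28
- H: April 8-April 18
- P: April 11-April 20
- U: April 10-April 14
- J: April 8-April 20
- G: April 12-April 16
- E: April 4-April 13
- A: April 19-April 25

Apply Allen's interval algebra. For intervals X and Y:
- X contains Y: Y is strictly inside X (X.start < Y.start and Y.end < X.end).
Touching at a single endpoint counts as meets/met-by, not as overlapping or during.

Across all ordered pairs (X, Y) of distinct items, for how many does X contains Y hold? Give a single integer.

Checking all 90 ordered pairs for relation 'contains'; matching pairs in alphabetical order:
(H, G): H contains G ✓
(H, U): H contains U ✓
(J, G): J contains G ✓
(J, S): J contains S ✓
(J, U): J contains U ✓
(P, G): P contains G ✓
(P, S): P contains S ✓
Count: 7.

7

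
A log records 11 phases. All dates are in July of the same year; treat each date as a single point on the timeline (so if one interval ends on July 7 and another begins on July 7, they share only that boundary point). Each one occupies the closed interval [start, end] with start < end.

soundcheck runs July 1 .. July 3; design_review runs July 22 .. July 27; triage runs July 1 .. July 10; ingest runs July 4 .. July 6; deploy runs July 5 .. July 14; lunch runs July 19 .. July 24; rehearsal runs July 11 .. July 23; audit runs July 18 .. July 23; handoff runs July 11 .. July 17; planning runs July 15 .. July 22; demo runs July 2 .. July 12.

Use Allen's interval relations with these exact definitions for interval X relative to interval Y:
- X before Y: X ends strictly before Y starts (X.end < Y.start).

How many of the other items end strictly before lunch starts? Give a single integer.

Target lunch = [July 19, July 24].
audit [July 18, July 23] → overlaps → no.
demo [July 2, July 12] → before → counts.
deploy [July 5, July 14] → before → counts.
design_review [July 22, July 27] → overlapped-by → no.
handoff [July 11, July 17] → before → counts.
ingest [July 4, July 6] → before → counts.
planning [July 15, July 22] → overlaps → no.
rehearsal [July 11, July 23] → overlaps → no.
soundcheck [July 1, July 3] → before → counts.
triage [July 1, July 10] → before → counts.
Total: 6.

6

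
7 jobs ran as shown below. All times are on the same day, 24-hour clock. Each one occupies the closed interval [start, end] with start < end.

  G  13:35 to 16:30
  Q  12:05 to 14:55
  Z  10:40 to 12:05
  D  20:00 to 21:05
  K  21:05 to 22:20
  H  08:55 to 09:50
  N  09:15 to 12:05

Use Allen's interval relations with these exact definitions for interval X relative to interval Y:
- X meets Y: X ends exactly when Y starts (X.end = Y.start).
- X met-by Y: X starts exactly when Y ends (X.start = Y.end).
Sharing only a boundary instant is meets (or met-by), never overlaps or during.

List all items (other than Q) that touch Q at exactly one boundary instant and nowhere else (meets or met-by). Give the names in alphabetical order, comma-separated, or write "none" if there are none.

Target Q = [12:05, 14:55].
D [20:00, 21:05] → after → no.
G [13:35, 16:30] → overlapped-by → no.
H [08:55, 09:50] → before → no.
K [21:05, 22:20] → after → no.
N [09:15, 12:05] → meets → yes.
Z [10:40, 12:05] → meets → yes.
Result: N, Z.

N, Z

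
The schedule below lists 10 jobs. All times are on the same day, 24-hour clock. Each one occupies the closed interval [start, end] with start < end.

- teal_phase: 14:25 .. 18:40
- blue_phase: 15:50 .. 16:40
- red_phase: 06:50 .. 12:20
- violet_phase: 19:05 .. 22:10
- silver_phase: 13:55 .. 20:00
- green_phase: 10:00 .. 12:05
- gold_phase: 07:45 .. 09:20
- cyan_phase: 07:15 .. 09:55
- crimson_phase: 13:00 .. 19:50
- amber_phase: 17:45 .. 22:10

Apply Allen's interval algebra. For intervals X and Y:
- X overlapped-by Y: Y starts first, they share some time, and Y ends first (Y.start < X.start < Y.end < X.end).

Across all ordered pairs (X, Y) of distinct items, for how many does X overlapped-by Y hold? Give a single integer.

6

Checking all 90 ordered pairs for relation 'overlapped-by'; matching pairs in alphabetical order:
(amber_phase, crimson_phase): amber_phase overlapped-by crimson_phase ✓
(amber_phase, silver_phase): amber_phase overlapped-by silver_phase ✓
(amber_phase, teal_phase): amber_phase overlapped-by teal_phase ✓
(silver_phase, crimson_phase): silver_phase overlapped-by crimson_phase ✓
(violet_phase, crimson_phase): violet_phase overlapped-by crimson_phase ✓
(violet_phase, silver_phase): violet_phase overlapped-by silver_phase ✓
Count: 6.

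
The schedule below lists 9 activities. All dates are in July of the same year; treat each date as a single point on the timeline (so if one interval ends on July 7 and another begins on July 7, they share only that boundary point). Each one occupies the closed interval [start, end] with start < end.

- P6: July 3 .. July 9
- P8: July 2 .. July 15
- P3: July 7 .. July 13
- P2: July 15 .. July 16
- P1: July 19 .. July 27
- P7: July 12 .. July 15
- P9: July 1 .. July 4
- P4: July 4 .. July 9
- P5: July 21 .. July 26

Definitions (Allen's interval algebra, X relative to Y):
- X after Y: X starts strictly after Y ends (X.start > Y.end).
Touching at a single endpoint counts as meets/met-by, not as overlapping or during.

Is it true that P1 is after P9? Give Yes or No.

P1 = [July 19, July 27], P9 = [July 1, July 4].
Actual relation of P1 to P9: after.
Asked whether 'after' holds → Yes.

Yes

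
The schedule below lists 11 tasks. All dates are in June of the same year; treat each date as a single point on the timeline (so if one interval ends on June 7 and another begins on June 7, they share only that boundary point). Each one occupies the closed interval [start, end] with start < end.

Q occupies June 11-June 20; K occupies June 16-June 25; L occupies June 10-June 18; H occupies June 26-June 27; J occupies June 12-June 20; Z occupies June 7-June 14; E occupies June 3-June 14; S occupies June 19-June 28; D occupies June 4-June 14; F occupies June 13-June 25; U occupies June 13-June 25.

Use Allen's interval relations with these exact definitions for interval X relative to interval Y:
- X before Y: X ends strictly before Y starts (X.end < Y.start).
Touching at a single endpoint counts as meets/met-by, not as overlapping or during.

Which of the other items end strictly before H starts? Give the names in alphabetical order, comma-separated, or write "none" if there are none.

Target H = [June 26, June 27].
D [June 4, June 14] → before → yes.
E [June 3, June 14] → before → yes.
F [June 13, June 25] → before → yes.
J [June 12, June 20] → before → yes.
K [June 16, June 25] → before → yes.
L [June 10, June 18] → before → yes.
Q [June 11, June 20] → before → yes.
S [June 19, June 28] → contains → no.
U [June 13, June 25] → before → yes.
Z [June 7, June 14] → before → yes.
Result: D, E, F, J, K, L, Q, U, Z.

D, E, F, J, K, L, Q, U, Z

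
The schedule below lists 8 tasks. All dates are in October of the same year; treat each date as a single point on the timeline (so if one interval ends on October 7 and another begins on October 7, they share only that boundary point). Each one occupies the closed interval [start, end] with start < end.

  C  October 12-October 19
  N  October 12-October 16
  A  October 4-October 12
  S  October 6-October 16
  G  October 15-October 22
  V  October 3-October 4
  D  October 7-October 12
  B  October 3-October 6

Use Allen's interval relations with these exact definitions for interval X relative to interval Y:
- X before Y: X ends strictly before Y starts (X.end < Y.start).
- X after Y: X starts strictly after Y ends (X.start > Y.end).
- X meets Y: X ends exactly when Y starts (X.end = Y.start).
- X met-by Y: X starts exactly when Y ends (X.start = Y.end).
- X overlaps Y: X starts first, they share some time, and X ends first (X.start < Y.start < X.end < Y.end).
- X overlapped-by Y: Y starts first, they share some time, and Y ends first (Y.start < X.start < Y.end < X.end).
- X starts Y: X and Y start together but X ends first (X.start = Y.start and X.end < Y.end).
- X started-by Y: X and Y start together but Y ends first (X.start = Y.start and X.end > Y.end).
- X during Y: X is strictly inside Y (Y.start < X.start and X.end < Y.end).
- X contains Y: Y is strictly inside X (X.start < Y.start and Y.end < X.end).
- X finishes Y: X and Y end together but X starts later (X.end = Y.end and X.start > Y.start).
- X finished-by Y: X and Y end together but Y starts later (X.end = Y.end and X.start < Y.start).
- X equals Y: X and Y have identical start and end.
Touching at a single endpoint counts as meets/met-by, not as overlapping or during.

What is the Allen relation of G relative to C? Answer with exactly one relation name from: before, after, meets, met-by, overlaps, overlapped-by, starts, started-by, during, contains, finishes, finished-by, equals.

overlapped-by

G = [October 15, October 22]; C = [October 12, October 19].
Compare endpoints: G.start > C.start, G.start < C.end, G.end > C.start, G.end > C.end.
That pattern is 'overlapped-by'.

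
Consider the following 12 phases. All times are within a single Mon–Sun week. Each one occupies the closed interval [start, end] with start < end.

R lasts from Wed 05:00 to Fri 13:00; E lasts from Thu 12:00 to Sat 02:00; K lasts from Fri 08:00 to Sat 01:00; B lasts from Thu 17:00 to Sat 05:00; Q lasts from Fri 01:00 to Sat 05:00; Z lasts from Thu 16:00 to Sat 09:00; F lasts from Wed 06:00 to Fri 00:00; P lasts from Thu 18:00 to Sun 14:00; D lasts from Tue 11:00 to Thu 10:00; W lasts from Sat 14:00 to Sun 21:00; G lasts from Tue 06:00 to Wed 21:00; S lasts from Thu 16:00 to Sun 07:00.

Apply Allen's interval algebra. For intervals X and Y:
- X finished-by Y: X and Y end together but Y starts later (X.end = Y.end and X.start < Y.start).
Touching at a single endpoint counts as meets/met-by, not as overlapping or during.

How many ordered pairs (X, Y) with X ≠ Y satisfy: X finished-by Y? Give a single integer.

Checking all 132 ordered pairs for relation 'finished-by'; matching pairs in alphabetical order:
(B, Q): B finished-by Q ✓
Count: 1.

1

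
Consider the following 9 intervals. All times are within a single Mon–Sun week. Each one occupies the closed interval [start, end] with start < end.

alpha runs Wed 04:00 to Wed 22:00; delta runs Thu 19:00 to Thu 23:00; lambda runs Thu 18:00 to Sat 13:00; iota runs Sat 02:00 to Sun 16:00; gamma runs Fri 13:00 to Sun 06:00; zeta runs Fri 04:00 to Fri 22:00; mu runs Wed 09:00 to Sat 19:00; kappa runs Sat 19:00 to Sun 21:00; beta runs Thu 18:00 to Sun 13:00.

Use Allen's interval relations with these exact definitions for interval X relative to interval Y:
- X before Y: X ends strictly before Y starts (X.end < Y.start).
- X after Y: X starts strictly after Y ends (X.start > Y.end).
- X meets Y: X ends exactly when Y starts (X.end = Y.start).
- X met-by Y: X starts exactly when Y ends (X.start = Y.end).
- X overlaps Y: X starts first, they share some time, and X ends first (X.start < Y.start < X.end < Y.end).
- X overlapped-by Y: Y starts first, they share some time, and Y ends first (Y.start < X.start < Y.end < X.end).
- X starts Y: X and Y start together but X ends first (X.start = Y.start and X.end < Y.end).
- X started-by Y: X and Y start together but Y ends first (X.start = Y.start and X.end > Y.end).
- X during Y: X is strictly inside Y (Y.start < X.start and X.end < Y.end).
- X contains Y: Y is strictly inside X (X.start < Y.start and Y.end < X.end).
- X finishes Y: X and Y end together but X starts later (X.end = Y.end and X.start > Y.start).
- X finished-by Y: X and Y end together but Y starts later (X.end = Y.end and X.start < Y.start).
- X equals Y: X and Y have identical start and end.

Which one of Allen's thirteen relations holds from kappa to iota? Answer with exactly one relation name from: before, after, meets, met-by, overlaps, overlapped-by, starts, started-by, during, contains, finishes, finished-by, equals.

overlapped-by

kappa = [Sat 19:00, Sun 21:00]; iota = [Sat 02:00, Sun 16:00].
Compare endpoints: kappa.start > iota.start, kappa.start < iota.end, kappa.end > iota.start, kappa.end > iota.end.
That pattern is 'overlapped-by'.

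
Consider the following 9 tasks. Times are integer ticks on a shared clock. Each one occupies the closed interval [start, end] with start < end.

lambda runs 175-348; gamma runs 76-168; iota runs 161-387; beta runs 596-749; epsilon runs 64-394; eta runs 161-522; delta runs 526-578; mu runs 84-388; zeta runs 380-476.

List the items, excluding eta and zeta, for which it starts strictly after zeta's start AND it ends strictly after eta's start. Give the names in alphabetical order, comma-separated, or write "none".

Conditions: its start is strictly after zeta's start (X.start > 380) AND its end is strictly after eta's start (X.end > 161).
beta: start 596 > 380? ✓; end 749 > 161? ✓ → yes.
delta: start 526 > 380? ✓; end 578 > 161? ✓ → yes.
epsilon: start 64 > 380? ✗; end 394 > 161? ✓ → no.
gamma: start 76 > 380? ✗; end 168 > 161? ✓ → no.
iota: start 161 > 380? ✗; end 387 > 161? ✓ → no.
lambda: start 175 > 380? ✗; end 348 > 161? ✓ → no.
mu: start 84 > 380? ✗; end 388 > 161? ✓ → no.
Result: beta, delta.

beta, delta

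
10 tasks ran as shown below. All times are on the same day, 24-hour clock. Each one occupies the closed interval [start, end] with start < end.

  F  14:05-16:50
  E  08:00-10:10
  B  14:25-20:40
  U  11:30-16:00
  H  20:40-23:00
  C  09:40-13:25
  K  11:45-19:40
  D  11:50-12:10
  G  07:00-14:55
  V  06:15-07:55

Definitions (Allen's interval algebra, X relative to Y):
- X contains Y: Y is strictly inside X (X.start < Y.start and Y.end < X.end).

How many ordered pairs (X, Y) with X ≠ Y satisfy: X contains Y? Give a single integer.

Checking all 90 ordered pairs for relation 'contains'; matching pairs in alphabetical order:
(C, D): C contains D ✓
(G, C): G contains C ✓
(G, D): G contains D ✓
(G, E): G contains E ✓
(K, D): K contains D ✓
(K, F): K contains F ✓
(U, D): U contains D ✓
Count: 7.

7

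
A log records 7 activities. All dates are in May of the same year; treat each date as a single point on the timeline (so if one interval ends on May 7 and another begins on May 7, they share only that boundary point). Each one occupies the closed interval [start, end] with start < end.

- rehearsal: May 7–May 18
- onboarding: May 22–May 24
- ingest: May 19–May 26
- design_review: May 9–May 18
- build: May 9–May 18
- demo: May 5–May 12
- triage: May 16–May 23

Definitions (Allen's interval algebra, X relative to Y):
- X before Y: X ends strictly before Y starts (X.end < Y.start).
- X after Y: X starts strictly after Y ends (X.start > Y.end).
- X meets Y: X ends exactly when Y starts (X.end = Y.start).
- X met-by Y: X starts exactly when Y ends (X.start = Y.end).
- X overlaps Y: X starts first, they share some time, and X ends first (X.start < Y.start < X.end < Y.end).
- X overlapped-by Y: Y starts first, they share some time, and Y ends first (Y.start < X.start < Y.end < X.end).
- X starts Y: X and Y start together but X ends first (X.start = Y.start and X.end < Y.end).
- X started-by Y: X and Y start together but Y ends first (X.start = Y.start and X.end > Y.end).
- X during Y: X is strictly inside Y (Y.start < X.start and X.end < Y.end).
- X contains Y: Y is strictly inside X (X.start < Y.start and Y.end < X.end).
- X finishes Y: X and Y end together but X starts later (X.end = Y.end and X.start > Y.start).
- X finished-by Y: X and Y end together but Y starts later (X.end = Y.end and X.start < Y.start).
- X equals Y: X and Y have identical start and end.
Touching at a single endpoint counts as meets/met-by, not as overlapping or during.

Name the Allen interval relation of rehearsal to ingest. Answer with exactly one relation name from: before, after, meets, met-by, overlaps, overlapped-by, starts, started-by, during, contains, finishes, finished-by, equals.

rehearsal = [May 7, May 18]; ingest = [May 19, May 26].
Compare endpoints: rehearsal.start < ingest.start, rehearsal.start < ingest.end, rehearsal.end < ingest.start, rehearsal.end < ingest.end.
That pattern is 'before'.

before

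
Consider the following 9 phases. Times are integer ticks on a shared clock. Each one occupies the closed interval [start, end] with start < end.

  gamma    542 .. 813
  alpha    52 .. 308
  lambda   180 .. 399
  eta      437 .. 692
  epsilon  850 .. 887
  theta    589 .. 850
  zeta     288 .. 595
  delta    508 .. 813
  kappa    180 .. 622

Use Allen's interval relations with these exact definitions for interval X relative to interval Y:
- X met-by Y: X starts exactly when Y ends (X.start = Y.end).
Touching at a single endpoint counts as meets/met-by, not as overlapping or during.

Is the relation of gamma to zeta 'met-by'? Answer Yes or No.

gamma = [542, 813], zeta = [288, 595].
Actual relation of gamma to zeta: overlapped-by.
Asked whether 'met-by' holds → No.

No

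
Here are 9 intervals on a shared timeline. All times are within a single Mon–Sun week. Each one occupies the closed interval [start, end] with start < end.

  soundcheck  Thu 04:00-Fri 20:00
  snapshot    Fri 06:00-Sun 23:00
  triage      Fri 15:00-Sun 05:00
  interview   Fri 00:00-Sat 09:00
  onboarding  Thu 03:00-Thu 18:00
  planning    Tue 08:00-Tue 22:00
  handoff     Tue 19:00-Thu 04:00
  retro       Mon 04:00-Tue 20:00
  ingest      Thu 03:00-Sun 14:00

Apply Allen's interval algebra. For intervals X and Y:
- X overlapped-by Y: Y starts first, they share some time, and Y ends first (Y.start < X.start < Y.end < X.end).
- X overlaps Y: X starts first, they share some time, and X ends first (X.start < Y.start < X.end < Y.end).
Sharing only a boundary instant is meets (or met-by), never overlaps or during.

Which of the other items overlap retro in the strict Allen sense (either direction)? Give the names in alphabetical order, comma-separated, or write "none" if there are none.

handoff, planning

Target retro = [Mon 04:00, Tue 20:00].
handoff [Tue 19:00, Thu 04:00] → overlapped-by → yes.
ingest [Thu 03:00, Sun 14:00] → after → no.
interview [Fri 00:00, Sat 09:00] → after → no.
onboarding [Thu 03:00, Thu 18:00] → after → no.
planning [Tue 08:00, Tue 22:00] → overlapped-by → yes.
snapshot [Fri 06:00, Sun 23:00] → after → no.
soundcheck [Thu 04:00, Fri 20:00] → after → no.
triage [Fri 15:00, Sun 05:00] → after → no.
Result: handoff, planning.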